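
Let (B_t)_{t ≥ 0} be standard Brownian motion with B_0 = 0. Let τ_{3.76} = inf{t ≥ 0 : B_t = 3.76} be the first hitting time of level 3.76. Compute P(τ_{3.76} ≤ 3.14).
P(τ_{3.76} ≤ 3.14) = 2(1 − Φ(3.76/√3.14)) = 2(1 − Φ(2.1219)) ≈ 0.0338

By the reflection principle for standard BM, P(τ_b ≤ t) = 2 · P(B_t ≥ b). Since B_t ~ N(0, t), P(B_t ≥ 3.76) = 1 − Φ(3.76/√t) = 1 − Φ(3.76/√3.14) = 1 − Φ(2.1219) ≈ 0.01692. Doubling: P(τ_{3.76} ≤ 3.14) ≈ 2 · 0.01692 = 0.03384 ≈ 0.0338.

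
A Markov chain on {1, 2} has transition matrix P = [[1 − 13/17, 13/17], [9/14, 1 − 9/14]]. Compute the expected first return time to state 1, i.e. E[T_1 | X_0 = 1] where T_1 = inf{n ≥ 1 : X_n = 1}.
E[T_1 | X_0 = 1] = 1/π_1 = 335/153

For an irreducible recurrent Markov chain with stationary distribution π, E[T_i | X_0 = i] = 1/π_i (Kac's formula). Here π_1 = (9/14)/(13/17 + 9/14) = (9/14)/(335/238) = 153/335, so E[T_1 | X_0 = 1] = 1/π_1 = (13/17 + 9/14)/(9/14) = (335/238)/(9/14) = 335/153.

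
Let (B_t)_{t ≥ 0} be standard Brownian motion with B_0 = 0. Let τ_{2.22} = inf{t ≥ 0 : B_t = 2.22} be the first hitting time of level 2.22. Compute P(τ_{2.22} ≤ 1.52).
P(τ_{2.22} ≤ 1.52) = 2(1 − Φ(2.22/√1.52)) = 2(1 − Φ(1.8007)) ≈ 0.0718

By the reflection principle for standard BM, P(τ_b ≤ t) = 2 · P(B_t ≥ b). Since B_t ~ N(0, t), P(B_t ≥ 2.22) = 1 − Φ(2.22/√t) = 1 − Φ(2.22/√1.52) = 1 − Φ(1.8007) ≈ 0.03588. Doubling: P(τ_{2.22} ≤ 1.52) ≈ 2 · 0.03588 = 0.07176 ≈ 0.0718.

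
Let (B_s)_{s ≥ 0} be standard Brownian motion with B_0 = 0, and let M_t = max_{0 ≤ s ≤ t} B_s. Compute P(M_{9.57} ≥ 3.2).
P(M_{9.57} ≥ 3.2) = 2·P(B_{9.57} ≥ 3.2) = 2(1 − Φ(3.2/√9.57)) ≈ 0.3009

By the reflection principle for Brownian motion, P(M_t ≥ a) = 2 · P(B_t ≥ a) for a ≥ 0. Since B_t ~ N(0, t), P(B_t ≥ 3.2) = 1 − Φ(3.2/√t) = 1 − Φ(3.2/√9.57) = 1 − Φ(1.0344). So
  P(M_{9.57} ≥ 3.2) = 2(1 − Φ(1.0344)) ≈ 0.3009.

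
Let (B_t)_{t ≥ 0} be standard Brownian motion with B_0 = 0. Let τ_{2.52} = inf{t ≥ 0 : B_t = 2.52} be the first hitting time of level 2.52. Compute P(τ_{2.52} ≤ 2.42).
P(τ_{2.52} ≤ 2.42) = 2(1 − Φ(2.52/√2.42)) = 2(1 − Φ(1.6199)) ≈ 0.1053

By the reflection principle for standard BM, P(τ_b ≤ t) = 2 · P(B_t ≥ b). Since B_t ~ N(0, t), P(B_t ≥ 2.52) = 1 − Φ(2.52/√t) = 1 − Φ(2.52/√2.42) = 1 − Φ(1.6199) ≈ 0.05263. Doubling: P(τ_{2.52} ≤ 2.42) ≈ 2 · 0.05263 = 0.10526 ≈ 0.1053.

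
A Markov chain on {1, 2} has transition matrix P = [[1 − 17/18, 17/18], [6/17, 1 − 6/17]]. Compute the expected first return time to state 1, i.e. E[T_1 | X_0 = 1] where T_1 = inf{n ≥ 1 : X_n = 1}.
E[T_1 | X_0 = 1] = 1/π_1 = 397/108

For an irreducible recurrent Markov chain with stationary distribution π, E[T_i | X_0 = i] = 1/π_i (Kac's formula). Here π_1 = (6/17)/(17/18 + 6/17) = (6/17)/(397/306) = 108/397, so E[T_1 | X_0 = 1] = 1/π_1 = (17/18 + 6/17)/(6/17) = (397/306)/(6/17) = 397/108.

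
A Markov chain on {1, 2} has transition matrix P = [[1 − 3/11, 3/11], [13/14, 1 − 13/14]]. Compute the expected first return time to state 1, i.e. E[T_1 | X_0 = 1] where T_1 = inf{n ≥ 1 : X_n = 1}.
E[T_1 | X_0 = 1] = 1/π_1 = 185/143

For an irreducible recurrent Markov chain with stationary distribution π, E[T_i | X_0 = i] = 1/π_i (Kac's formula). Here π_1 = (13/14)/(3/11 + 13/14) = (13/14)/(185/154) = 143/185, so E[T_1 | X_0 = 1] = 1/π_1 = (3/11 + 13/14)/(13/14) = (185/154)/(13/14) = 185/143.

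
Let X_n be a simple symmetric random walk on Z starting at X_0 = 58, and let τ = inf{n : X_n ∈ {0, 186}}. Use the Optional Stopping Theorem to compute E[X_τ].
E[X_τ] = 58

X_n is a martingale and τ is a bounded-mean stopping time (indeed τ is finite a.s. with bounded expectation since the walk is in a bounded region). By the OST, E[X_τ] = E[X_0] = 58. Equivalently: E[X_τ] = 186 · P(hit 186 first) + 0 · P(hit 0 first) = 186 · (58/186) = 58.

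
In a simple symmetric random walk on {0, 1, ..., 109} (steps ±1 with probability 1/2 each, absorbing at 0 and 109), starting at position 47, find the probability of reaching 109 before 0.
P(hit 109 before 0) = 47/109

Let u_k = P(hit 109 before 0 | start at k). Then u_0 = 0, u_109 = 1, and u_k = u_{k-1}/2 + u_{k+1}/2 for 1 ≤ k ≤ 108. This harmonic recurrence is solved by u_k = k/109, giving u_47 = 47/109.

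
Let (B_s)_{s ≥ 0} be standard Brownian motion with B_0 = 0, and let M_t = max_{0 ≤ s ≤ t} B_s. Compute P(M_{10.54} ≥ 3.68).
P(M_{10.54} ≥ 3.68) = 2·P(B_{10.54} ≥ 3.68) = 2(1 − Φ(3.68/√10.54)) ≈ 0.2570

By the reflection principle for Brownian motion, P(M_t ≥ a) = 2 · P(B_t ≥ a) for a ≥ 0. Since B_t ~ N(0, t), P(B_t ≥ 3.68) = 1 − Φ(3.68/√t) = 1 − Φ(3.68/√10.54) = 1 − Φ(1.1335). So
  P(M_{10.54} ≥ 3.68) = 2(1 − Φ(1.1335)) ≈ 0.2570.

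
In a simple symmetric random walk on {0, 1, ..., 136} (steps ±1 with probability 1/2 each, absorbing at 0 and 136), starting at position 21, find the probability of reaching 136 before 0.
P(hit 136 before 0) = 21/136

Let u_k = P(hit 136 before 0 | start at k). Then u_0 = 0, u_136 = 1, and u_k = u_{k-1}/2 + u_{k+1}/2 for 1 ≤ k ≤ 135. This harmonic recurrence is solved by u_k = k/136, giving u_21 = 21/136.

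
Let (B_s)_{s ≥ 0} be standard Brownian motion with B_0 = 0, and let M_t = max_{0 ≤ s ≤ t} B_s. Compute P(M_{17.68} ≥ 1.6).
P(M_{17.68} ≥ 1.6) = 2·P(B_{17.68} ≥ 1.6) = 2(1 − Φ(1.6/√17.68)) ≈ 0.7036

By the reflection principle for Brownian motion, P(M_t ≥ a) = 2 · P(B_t ≥ a) for a ≥ 0. Since B_t ~ N(0, t), P(B_t ≥ 1.6) = 1 − Φ(1.6/√t) = 1 − Φ(1.6/√17.68) = 1 − Φ(0.3805). So
  P(M_{17.68} ≥ 1.6) = 2(1 − Φ(0.3805)) ≈ 0.7036.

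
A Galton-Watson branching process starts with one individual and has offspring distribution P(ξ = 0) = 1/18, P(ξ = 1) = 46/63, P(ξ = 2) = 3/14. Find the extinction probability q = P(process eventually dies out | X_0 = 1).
q = 7/27

The pgf is f(s) = 1/18 + 46/63·s + 3/14·s². The extinction probability q is the smallest fixed point of f in [0, 1]. Setting s = f(s):
  3/14·s² + (46/63 − 1)·s + 1/18 = 0
  3/14·s² − (1/18 + 3/14)·s + 1/18 = 0
which factors as (s − 1)·(3/14·s − 1/18) = 0, giving roots s = 1 and s = (1/18)/(3/14) = 7/27.
Mean offspring μ = 46/63 + 2·3/14 = 73/63 > 1 (supercritical), so q < 1. The extinction probability is the smaller root: q = (1/18)/(3/14) = 7/27.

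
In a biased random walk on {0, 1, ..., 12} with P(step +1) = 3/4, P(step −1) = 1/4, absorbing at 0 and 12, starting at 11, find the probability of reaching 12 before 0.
P(hit 12 before 0) = (1 − (1/3)^11) / (1 − (1/3)^12) = 265719/265720

Let u_k denote P(reach 12 before 0 | start at k). Boundary: u_0 = 0, u_12 = 1. Recurrence: u_k = 3/4·u_{k+1} + 1/4·u_{k-1} for 1 ≤ k ≤ 11. Try u_k = A + B·r^k with r = q/p = (1/4)/(3/4) = 1/3. Substitution satisfies the recurrence; boundary conditions give:
  u_k = (1 − r^k) / (1 − r^N) = (1 − (1/3)^11) / (1 − (1/3)^12) = 265719/265720.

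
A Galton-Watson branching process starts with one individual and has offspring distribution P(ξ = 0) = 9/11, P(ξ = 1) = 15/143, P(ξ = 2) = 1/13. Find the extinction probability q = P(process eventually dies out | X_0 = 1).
q = 1

Mean offspring μ = 0·9/11 + 1·15/143 + 2·1/13 = 37/143 ≤ 1. For μ ≤ 1 with offspring not concentrated at 1, the Galton-Watson process goes extinct almost surely, so q = 1.
(Algebraic check: The pgf is f(s) = 9/11 + 15/143·s + 1/13·s². The extinction probability q is the smallest fixed point of f in [0, 1]. Setting s = f(s):
  1/13·s² + (15/143 − 1)·s + 9/11 = 0
  1/13·s² − (9/11 + 1/13)·s + 9/11 = 0
which factors as (s − 1)·(1/13·s − 9/11) = 0, giving roots s = 1 and s = (9/11)/(1/13) = 117/11. Since 117/11 ≥ 1, the smallest root in [0, 1] is s = 1.)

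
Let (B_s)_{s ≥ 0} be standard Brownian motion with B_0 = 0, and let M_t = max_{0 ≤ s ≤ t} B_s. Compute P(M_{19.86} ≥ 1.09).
P(M_{19.86} ≥ 1.09) = 2·P(B_{19.86} ≥ 1.09) = 2(1 − Φ(1.09/√19.86)) ≈ 0.8068

By the reflection principle for Brownian motion, P(M_t ≥ a) = 2 · P(B_t ≥ a) for a ≥ 0. Since B_t ~ N(0, t), P(B_t ≥ 1.09) = 1 − Φ(1.09/√t) = 1 − Φ(1.09/√19.86) = 1 − Φ(0.2446). So
  P(M_{19.86} ≥ 1.09) = 2(1 − Φ(0.2446)) ≈ 0.8068.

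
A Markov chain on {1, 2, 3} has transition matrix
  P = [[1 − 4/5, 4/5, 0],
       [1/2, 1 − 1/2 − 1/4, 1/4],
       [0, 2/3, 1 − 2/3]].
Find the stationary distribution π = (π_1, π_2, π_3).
π = (5/16, 1/2, 3/16)

This is a birth-death chain on three states, which satisfies detailed balance: π_1 · P_{12} = π_2 · P_{21} and π_2 · P_{23} = π_3 · P_{32}.
From π_1 · 4/5 = π_2 · 1/2: π_2/π_1 = (4/5)/(1/2) = 8/5.
From π_2 · 1/4 = π_3 · 2/3: π_3/π_2 = (1/4)/(2/3) = 3/8.
Take π_1 proportional to 1; then unnormalized π = (1, 8/5, 3/5). Normalize by dividing by the sum 16/5:
  π = (5/16, 1/2, 3/16).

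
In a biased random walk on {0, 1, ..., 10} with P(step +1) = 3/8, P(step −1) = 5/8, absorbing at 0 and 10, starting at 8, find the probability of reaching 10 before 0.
P(hit 10 before 0) = (1 − (5/3)^8) / (1 − (5/3)^10) = 216036/606661

Let u_k denote P(reach 10 before 0 | start at k). Boundary: u_0 = 0, u_10 = 1. Recurrence: u_k = 3/8·u_{k+1} + 5/8·u_{k-1} for 1 ≤ k ≤ 9. Try u_k = A + B·r^k with r = q/p = (5/8)/(3/8) = 5/3. Substitution satisfies the recurrence; boundary conditions give:
  u_k = (1 − r^k) / (1 − r^N) = (1 − (5/3)^8) / (1 − (5/3)^10) = 216036/606661.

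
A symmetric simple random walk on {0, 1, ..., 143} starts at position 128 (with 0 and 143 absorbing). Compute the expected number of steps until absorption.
E[τ | X_0 = 128] = 1920

Let v_k = E[τ | X_0 = k]. Boundary: v_0 = v_143 = 0. Recurrence: v_k = 1 + (v_{k-1} + v_{k+1})/2 for 1 ≤ k ≤ 142. The particular solution to v_k − (v_{k-1} + v_{k+1})/2 = 1 is v_k = −k^2. Adding homogeneous solution A + B k and matching boundaries gives v_k = k (143 − k). Substituting k = 128: v_128 = 128 · 15 = 1920.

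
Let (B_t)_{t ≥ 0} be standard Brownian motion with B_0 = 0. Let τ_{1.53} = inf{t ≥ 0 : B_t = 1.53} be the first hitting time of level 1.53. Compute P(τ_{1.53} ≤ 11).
P(τ_{1.53} ≤ 11) = 2(1 − Φ(1.53/√11)) = 2(1 − Φ(0.4613)) ≈ 0.6446

By the reflection principle for standard BM, P(τ_b ≤ t) = 2 · P(B_t ≥ b). Since B_t ~ N(0, t), P(B_t ≥ 1.53) = 1 − Φ(1.53/√t) = 1 − Φ(1.53/√11) = 1 − Φ(0.4613) ≈ 0.32229. Doubling: P(τ_{1.53} ≤ 11) ≈ 2 · 0.32229 = 0.64458 ≈ 0.6446.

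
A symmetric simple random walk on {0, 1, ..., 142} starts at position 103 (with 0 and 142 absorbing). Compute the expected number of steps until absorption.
E[τ | X_0 = 103] = 4017

Let v_k = E[τ | X_0 = k]. Boundary: v_0 = v_142 = 0. Recurrence: v_k = 1 + (v_{k-1} + v_{k+1})/2 for 1 ≤ k ≤ 141. The particular solution to v_k − (v_{k-1} + v_{k+1})/2 = 1 is v_k = −k^2. Adding homogeneous solution A + B k and matching boundaries gives v_k = k (142 − k). Substituting k = 103: v_103 = 103 · 39 = 4017.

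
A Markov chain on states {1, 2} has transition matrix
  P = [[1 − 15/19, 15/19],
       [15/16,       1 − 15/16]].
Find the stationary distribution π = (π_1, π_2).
π_1 = 19/35, π_2 = 16/35

Solve πP = π with π_1 + π_2 = 1. From πP = π: π_1 · (1 − 15/19) + π_2 · 15/16 = π_1 ⇒ π_2 · 15/16 = π_1 · 15/19 ⇒ π_2/π_1 = (15/19)/(15/16) = 16/19. Together with π_1 + π_2 = 1:
  π_1 = (15/16)/(15/19 + 15/16) = (15/16)/(525/304) = 19/35,
  π_2 = (15/19)/(15/19 + 15/16) = (15/19)/(525/304) = 16/35.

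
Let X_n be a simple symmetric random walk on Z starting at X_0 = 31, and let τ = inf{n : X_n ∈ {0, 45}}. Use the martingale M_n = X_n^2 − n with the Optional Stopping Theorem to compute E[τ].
E[τ] = 434

M_n = X_n^2 − n is a martingale (since E[X_{n+1}^2 | F_n] = X_n^2 + 1). By OST (τ has finite mean in a bounded region), E[M_τ] = E[M_0] = X_0^2 − 0 = 31^2 = 961. Also E[M_τ] = E[X_τ^2] − E[τ]. The walk exits at 0 or 45, with P(hit 45 first) = 31/45, so E[X_τ^2] = 45^2 · 31/45 + 0 = 1395. Thus E[τ] = E[X_τ^2] − E[M_τ] = 1395 − 961 = 434 = 31(45 − 31) = 434.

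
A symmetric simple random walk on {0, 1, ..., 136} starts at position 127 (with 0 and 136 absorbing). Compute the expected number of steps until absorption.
E[τ | X_0 = 127] = 1143

Let v_k = E[τ | X_0 = k]. Boundary: v_0 = v_136 = 0. Recurrence: v_k = 1 + (v_{k-1} + v_{k+1})/2 for 1 ≤ k ≤ 135. The particular solution to v_k − (v_{k-1} + v_{k+1})/2 = 1 is v_k = −k^2. Adding homogeneous solution A + B k and matching boundaries gives v_k = k (136 − k). Substituting k = 127: v_127 = 127 · 9 = 1143.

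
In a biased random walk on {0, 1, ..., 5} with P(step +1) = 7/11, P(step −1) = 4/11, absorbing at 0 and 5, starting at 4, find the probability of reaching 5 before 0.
P(hit 5 before 0) = (1 − (4/7)^4) / (1 − (4/7)^5) = 5005/5261

Let u_k denote P(reach 5 before 0 | start at k). Boundary: u_0 = 0, u_5 = 1. Recurrence: u_k = 7/11·u_{k+1} + 4/11·u_{k-1} for 1 ≤ k ≤ 4. Try u_k = A + B·r^k with r = q/p = (4/11)/(7/11) = 4/7. Substitution satisfies the recurrence; boundary conditions give:
  u_k = (1 − r^k) / (1 − r^N) = (1 − (4/7)^4) / (1 − (4/7)^5) = 5005/5261.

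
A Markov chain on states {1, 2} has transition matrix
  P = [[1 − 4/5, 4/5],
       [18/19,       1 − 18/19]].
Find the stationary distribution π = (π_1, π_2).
π_1 = 45/83, π_2 = 38/83

Solve πP = π with π_1 + π_2 = 1. From πP = π: π_1 · (1 − 4/5) + π_2 · 18/19 = π_1 ⇒ π_2 · 18/19 = π_1 · 4/5 ⇒ π_2/π_1 = (4/5)/(18/19) = 38/45. Together with π_1 + π_2 = 1:
  π_1 = (18/19)/(4/5 + 18/19) = (18/19)/(166/95) = 45/83,
  π_2 = (4/5)/(4/5 + 18/19) = (4/5)/(166/95) = 38/83.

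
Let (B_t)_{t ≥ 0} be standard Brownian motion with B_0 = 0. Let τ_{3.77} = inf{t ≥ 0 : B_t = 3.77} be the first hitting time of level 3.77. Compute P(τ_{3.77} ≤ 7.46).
P(τ_{3.77} ≤ 7.46) = 2(1 − Φ(3.77/√7.46)) = 2(1 − Φ(1.3803)) ≈ 0.1675

By the reflection principle for standard BM, P(τ_b ≤ t) = 2 · P(B_t ≥ b). Since B_t ~ N(0, t), P(B_t ≥ 3.77) = 1 − Φ(3.77/√t) = 1 − Φ(3.77/√7.46) = 1 − Φ(1.3803) ≈ 0.08375. Doubling: P(τ_{3.77} ≤ 7.46) ≈ 2 · 0.08375 = 0.16750 ≈ 0.1675.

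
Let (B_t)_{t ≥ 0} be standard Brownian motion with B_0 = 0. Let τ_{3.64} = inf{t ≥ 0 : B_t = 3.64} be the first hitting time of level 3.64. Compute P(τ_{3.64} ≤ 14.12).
P(τ_{3.64} ≤ 14.12) = 2(1 − Φ(3.64/√14.12)) = 2(1 − Φ(0.9687)) ≈ 0.3327

By the reflection principle for standard BM, P(τ_b ≤ t) = 2 · P(B_t ≥ b). Since B_t ~ N(0, t), P(B_t ≥ 3.64) = 1 − Φ(3.64/√t) = 1 − Φ(3.64/√14.12) = 1 − Φ(0.9687) ≈ 0.16635. Doubling: P(τ_{3.64} ≤ 14.12) ≈ 2 · 0.16635 = 0.33270 ≈ 0.3327.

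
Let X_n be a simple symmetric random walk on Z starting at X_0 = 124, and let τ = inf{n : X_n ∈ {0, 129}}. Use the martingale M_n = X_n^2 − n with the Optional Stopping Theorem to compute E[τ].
E[τ] = 620

M_n = X_n^2 − n is a martingale (since E[X_{n+1}^2 | F_n] = X_n^2 + 1). By OST (τ has finite mean in a bounded region), E[M_τ] = E[M_0] = X_0^2 − 0 = 124^2 = 15376. Also E[M_τ] = E[X_τ^2] − E[τ]. The walk exits at 0 or 129, with P(hit 129 first) = 124/129, so E[X_τ^2] = 129^2 · 124/129 + 0 = 15996. Thus E[τ] = E[X_τ^2] − E[M_τ] = 15996 − 15376 = 620 = 124(129 − 124) = 620.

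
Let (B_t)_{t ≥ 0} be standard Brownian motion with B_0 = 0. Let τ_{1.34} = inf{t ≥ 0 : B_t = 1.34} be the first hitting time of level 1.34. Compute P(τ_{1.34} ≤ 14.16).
P(τ_{1.34} ≤ 14.16) = 2(1 − Φ(1.34/√14.16)) = 2(1 − Φ(0.3561)) ≈ 0.7218

By the reflection principle for standard BM, P(τ_b ≤ t) = 2 · P(B_t ≥ b). Since B_t ~ N(0, t), P(B_t ≥ 1.34) = 1 − Φ(1.34/√t) = 1 − Φ(1.34/√14.16) = 1 − Φ(0.3561) ≈ 0.36088. Doubling: P(τ_{1.34} ≤ 14.16) ≈ 2 · 0.36088 = 0.72176 ≈ 0.7218.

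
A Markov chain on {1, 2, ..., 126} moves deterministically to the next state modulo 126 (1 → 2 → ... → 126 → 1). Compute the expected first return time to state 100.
E[T_100 | X_0 = 100] = 126

The chain cycles deterministically, so starting at state 100 it returns in exactly 126 steps. Equivalently, the stationary distribution is uniform π_j = 1/126 for every state j, so by Kac's formula E[T_100] = 1/π_100 = 126.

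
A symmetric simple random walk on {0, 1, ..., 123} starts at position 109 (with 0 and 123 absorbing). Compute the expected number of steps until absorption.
E[τ | X_0 = 109] = 1526

Let v_k = E[τ | X_0 = k]. Boundary: v_0 = v_123 = 0. Recurrence: v_k = 1 + (v_{k-1} + v_{k+1})/2 for 1 ≤ k ≤ 122. The particular solution to v_k − (v_{k-1} + v_{k+1})/2 = 1 is v_k = −k^2. Adding homogeneous solution A + B k and matching boundaries gives v_k = k (123 − k). Substituting k = 109: v_109 = 109 · 14 = 1526.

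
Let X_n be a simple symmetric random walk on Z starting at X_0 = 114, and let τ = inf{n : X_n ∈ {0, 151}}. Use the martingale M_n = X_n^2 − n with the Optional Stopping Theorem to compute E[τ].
E[τ] = 4218

M_n = X_n^2 − n is a martingale (since E[X_{n+1}^2 | F_n] = X_n^2 + 1). By OST (τ has finite mean in a bounded region), E[M_τ] = E[M_0] = X_0^2 − 0 = 114^2 = 12996. Also E[M_τ] = E[X_τ^2] − E[τ]. The walk exits at 0 or 151, with P(hit 151 first) = 114/151, so E[X_τ^2] = 151^2 · 114/151 + 0 = 17214. Thus E[τ] = E[X_τ^2] − E[M_τ] = 17214 − 12996 = 4218 = 114(151 − 114) = 4218.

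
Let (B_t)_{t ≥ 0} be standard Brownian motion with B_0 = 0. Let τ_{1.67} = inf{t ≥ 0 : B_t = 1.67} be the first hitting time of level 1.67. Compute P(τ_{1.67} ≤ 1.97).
P(τ_{1.67} ≤ 1.97) = 2(1 − Φ(1.67/√1.97)) = 2(1 − Φ(1.1898)) ≈ 0.2341

By the reflection principle for standard BM, P(τ_b ≤ t) = 2 · P(B_t ≥ b). Since B_t ~ N(0, t), P(B_t ≥ 1.67) = 1 − Φ(1.67/√t) = 1 − Φ(1.67/√1.97) = 1 − Φ(1.1898) ≈ 0.11706. Doubling: P(τ_{1.67} ≤ 1.97) ≈ 2 · 0.11706 = 0.23412 ≈ 0.2341.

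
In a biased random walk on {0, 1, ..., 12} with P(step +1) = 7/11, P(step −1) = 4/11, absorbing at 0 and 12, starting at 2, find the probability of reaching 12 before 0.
P(hit 12 before 0) = (1 − (4/7)^2) / (1 − (4/7)^12) = 282475249/418924545

Let u_k denote P(reach 12 before 0 | start at k). Boundary: u_0 = 0, u_12 = 1. Recurrence: u_k = 7/11·u_{k+1} + 4/11·u_{k-1} for 1 ≤ k ≤ 11. Try u_k = A + B·r^k with r = q/p = (4/11)/(7/11) = 4/7. Substitution satisfies the recurrence; boundary conditions give:
  u_k = (1 − r^k) / (1 − r^N) = (1 − (4/7)^2) / (1 − (4/7)^12) = 282475249/418924545.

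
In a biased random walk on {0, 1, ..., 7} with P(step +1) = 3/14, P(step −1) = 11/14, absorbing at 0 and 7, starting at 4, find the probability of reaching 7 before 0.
P(hit 7 before 0) = (1 − (11/3)^4) / (1 − (11/3)^7) = 49140/2435623

Let u_k denote P(reach 7 before 0 | start at k). Boundary: u_0 = 0, u_7 = 1. Recurrence: u_k = 3/14·u_{k+1} + 11/14·u_{k-1} for 1 ≤ k ≤ 6. Try u_k = A + B·r^k with r = q/p = (11/14)/(3/14) = 11/3. Substitution satisfies the recurrence; boundary conditions give:
  u_k = (1 − r^k) / (1 − r^N) = (1 − (11/3)^4) / (1 − (11/3)^7) = 49140/2435623.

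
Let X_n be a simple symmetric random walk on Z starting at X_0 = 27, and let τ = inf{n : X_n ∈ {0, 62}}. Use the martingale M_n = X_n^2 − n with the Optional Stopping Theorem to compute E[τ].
E[τ] = 945

M_n = X_n^2 − n is a martingale (since E[X_{n+1}^2 | F_n] = X_n^2 + 1). By OST (τ has finite mean in a bounded region), E[M_τ] = E[M_0] = X_0^2 − 0 = 27^2 = 729. Also E[M_τ] = E[X_τ^2] − E[τ]. The walk exits at 0 or 62, with P(hit 62 first) = 27/62, so E[X_τ^2] = 62^2 · 27/62 + 0 = 1674. Thus E[τ] = E[X_τ^2] − E[M_τ] = 1674 − 729 = 945 = 27(62 − 27) = 945.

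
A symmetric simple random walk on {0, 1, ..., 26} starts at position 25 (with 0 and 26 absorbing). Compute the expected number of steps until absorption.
E[τ | X_0 = 25] = 25

Let v_k = E[τ | X_0 = k]. Boundary: v_0 = v_26 = 0. Recurrence: v_k = 1 + (v_{k-1} + v_{k+1})/2 for 1 ≤ k ≤ 25. The particular solution to v_k − (v_{k-1} + v_{k+1})/2 = 1 is v_k = −k^2. Adding homogeneous solution A + B k and matching boundaries gives v_k = k (26 − k). Substituting k = 25: v_25 = 25 · 1 = 25.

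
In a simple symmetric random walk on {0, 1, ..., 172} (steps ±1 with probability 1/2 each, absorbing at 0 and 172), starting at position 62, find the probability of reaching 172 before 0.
P(hit 172 before 0) = 62/172 = 31/86

Let u_k = P(hit 172 before 0 | start at k). Then u_0 = 0, u_172 = 1, and u_k = u_{k-1}/2 + u_{k+1}/2 for 1 ≤ k ≤ 171. This harmonic recurrence is solved by u_k = k/172, giving u_62 = 62/172 = 31/86.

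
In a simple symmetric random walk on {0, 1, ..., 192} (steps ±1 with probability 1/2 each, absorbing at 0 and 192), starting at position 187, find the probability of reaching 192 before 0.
P(hit 192 before 0) = 187/192

Let u_k = P(hit 192 before 0 | start at k). Then u_0 = 0, u_192 = 1, and u_k = u_{k-1}/2 + u_{k+1}/2 for 1 ≤ k ≤ 191. This harmonic recurrence is solved by u_k = k/192, giving u_187 = 187/192.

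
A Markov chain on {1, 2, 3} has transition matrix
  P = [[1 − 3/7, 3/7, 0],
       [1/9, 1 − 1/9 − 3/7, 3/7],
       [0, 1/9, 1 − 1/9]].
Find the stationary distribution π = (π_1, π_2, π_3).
π = (49/967, 189/967, 729/967)

This is a birth-death chain on three states, which satisfies detailed balance: π_1 · P_{12} = π_2 · P_{21} and π_2 · P_{23} = π_3 · P_{32}.
From π_1 · 3/7 = π_2 · 1/9: π_2/π_1 = (3/7)/(1/9) = 27/7.
From π_2 · 3/7 = π_3 · 1/9: π_3/π_2 = (3/7)/(1/9) = 27/7.
Take π_1 proportional to 1; then unnormalized π = (1, 27/7, 729/49). Normalize by dividing by the sum 967/49:
  π = (49/967, 189/967, 729/967).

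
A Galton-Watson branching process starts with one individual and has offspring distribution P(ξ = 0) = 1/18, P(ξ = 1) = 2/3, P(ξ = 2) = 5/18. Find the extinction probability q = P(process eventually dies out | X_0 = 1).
q = 1/5

The pgf is f(s) = 1/18 + 2/3·s + 5/18·s². The extinction probability q is the smallest fixed point of f in [0, 1]. Setting s = f(s):
  5/18·s² + (2/3 − 1)·s + 1/18 = 0
  5/18·s² − (1/18 + 5/18)·s + 1/18 = 0
which factors as (s − 1)·(5/18·s − 1/18) = 0, giving roots s = 1 and s = (1/18)/(5/18) = 1/5.
Mean offspring μ = 2/3 + 2·5/18 = 11/9 > 1 (supercritical), so q < 1. The extinction probability is the smaller root: q = (1/18)/(5/18) = 1/5.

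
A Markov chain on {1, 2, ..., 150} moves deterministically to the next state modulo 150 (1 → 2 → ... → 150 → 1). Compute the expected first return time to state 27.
E[T_27 | X_0 = 27] = 150

The chain cycles deterministically, so starting at state 27 it returns in exactly 150 steps. Equivalently, the stationary distribution is uniform π_j = 1/150 for every state j, so by Kac's formula E[T_27] = 1/π_27 = 150.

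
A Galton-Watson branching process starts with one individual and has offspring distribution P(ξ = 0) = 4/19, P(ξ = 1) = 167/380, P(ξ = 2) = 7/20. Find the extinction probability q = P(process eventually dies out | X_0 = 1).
q = 80/133

The pgf is f(s) = 4/19 + 167/380·s + 7/20·s². The extinction probability q is the smallest fixed point of f in [0, 1]. Setting s = f(s):
  7/20·s² + (167/380 − 1)·s + 4/19 = 0
  7/20·s² − (4/19 + 7/20)·s + 4/19 = 0
which factors as (s − 1)·(7/20·s − 4/19) = 0, giving roots s = 1 and s = (4/19)/(7/20) = 80/133.
Mean offspring μ = 167/380 + 2·7/20 = 433/380 > 1 (supercritical), so q < 1. The extinction probability is the smaller root: q = (4/19)/(7/20) = 80/133.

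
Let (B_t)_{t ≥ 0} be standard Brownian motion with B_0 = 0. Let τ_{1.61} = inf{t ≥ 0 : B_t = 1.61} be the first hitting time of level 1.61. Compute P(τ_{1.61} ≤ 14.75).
P(τ_{1.61} ≤ 14.75) = 2(1 − Φ(1.61/√14.75)) = 2(1 − Φ(0.4192)) ≈ 0.6751

By the reflection principle for standard BM, P(τ_b ≤ t) = 2 · P(B_t ≥ b). Since B_t ~ N(0, t), P(B_t ≥ 1.61) = 1 − Φ(1.61/√t) = 1 − Φ(1.61/√14.75) = 1 − Φ(0.4192) ≈ 0.33753. Doubling: P(τ_{1.61} ≤ 14.75) ≈ 2 · 0.33753 = 0.67506 ≈ 0.6751.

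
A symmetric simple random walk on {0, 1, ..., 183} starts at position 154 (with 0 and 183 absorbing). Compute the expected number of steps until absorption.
E[τ | X_0 = 154] = 4466

Let v_k = E[τ | X_0 = k]. Boundary: v_0 = v_183 = 0. Recurrence: v_k = 1 + (v_{k-1} + v_{k+1})/2 for 1 ≤ k ≤ 182. The particular solution to v_k − (v_{k-1} + v_{k+1})/2 = 1 is v_k = −k^2. Adding homogeneous solution A + B k and matching boundaries gives v_k = k (183 − k). Substituting k = 154: v_154 = 154 · 29 = 4466.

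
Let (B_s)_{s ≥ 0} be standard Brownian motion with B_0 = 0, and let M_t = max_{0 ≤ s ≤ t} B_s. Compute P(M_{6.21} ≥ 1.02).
P(M_{6.21} ≥ 1.02) = 2·P(B_{6.21} ≥ 1.02) = 2(1 − Φ(1.02/√6.21)) ≈ 0.6823

By the reflection principle for Brownian motion, P(M_t ≥ a) = 2 · P(B_t ≥ a) for a ≥ 0. Since B_t ~ N(0, t), P(B_t ≥ 1.02) = 1 − Φ(1.02/√t) = 1 − Φ(1.02/√6.21) = 1 − Φ(0.4093). So
  P(M_{6.21} ≥ 1.02) = 2(1 − Φ(0.4093)) ≈ 0.6823.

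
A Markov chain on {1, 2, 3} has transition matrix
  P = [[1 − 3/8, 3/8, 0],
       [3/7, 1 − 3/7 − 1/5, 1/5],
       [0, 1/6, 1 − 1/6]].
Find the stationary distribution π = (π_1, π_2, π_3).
π = (40/117, 35/117, 14/39)

This is a birth-death chain on three states, which satisfies detailed balance: π_1 · P_{12} = π_2 · P_{21} and π_2 · P_{23} = π_3 · P_{32}.
From π_1 · 3/8 = π_2 · 3/7: π_2/π_1 = (3/8)/(3/7) = 7/8.
From π_2 · 1/5 = π_3 · 1/6: π_3/π_2 = (1/5)/(1/6) = 6/5.
Take π_1 proportional to 1; then unnormalized π = (1, 7/8, 21/20). Normalize by dividing by the sum 117/40:
  π = (40/117, 35/117, 14/39).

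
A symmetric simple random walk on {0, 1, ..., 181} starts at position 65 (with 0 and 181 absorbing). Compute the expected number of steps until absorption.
E[τ | X_0 = 65] = 7540

Let v_k = E[τ | X_0 = k]. Boundary: v_0 = v_181 = 0. Recurrence: v_k = 1 + (v_{k-1} + v_{k+1})/2 for 1 ≤ k ≤ 180. The particular solution to v_k − (v_{k-1} + v_{k+1})/2 = 1 is v_k = −k^2. Adding homogeneous solution A + B k and matching boundaries gives v_k = k (181 − k). Substituting k = 65: v_65 = 65 · 116 = 7540.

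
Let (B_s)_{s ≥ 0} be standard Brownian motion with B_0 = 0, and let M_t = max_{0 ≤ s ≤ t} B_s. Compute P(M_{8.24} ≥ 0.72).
P(M_{8.24} ≥ 0.72) = 2·P(B_{8.24} ≥ 0.72) = 2(1 − Φ(0.72/√8.24)) ≈ 0.8020

By the reflection principle for Brownian motion, P(M_t ≥ a) = 2 · P(B_t ≥ a) for a ≥ 0. Since B_t ~ N(0, t), P(B_t ≥ 0.72) = 1 − Φ(0.72/√t) = 1 − Φ(0.72/√8.24) = 1 − Φ(0.2508). So
  P(M_{8.24} ≥ 0.72) = 2(1 − Φ(0.2508)) ≈ 0.8020.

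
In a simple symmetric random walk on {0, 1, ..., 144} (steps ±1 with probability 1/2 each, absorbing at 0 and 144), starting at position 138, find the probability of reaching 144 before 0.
P(hit 144 before 0) = 138/144 = 23/24

Let u_k = P(hit 144 before 0 | start at k). Then u_0 = 0, u_144 = 1, and u_k = u_{k-1}/2 + u_{k+1}/2 for 1 ≤ k ≤ 143. This harmonic recurrence is solved by u_k = k/144, giving u_138 = 138/144 = 23/24.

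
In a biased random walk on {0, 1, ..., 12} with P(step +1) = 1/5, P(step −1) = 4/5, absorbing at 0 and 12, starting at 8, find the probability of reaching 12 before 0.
P(hit 12 before 0) = (1 − (4)^8) / (1 − (4)^12) = 257/65793

Let u_k denote P(reach 12 before 0 | start at k). Boundary: u_0 = 0, u_12 = 1. Recurrence: u_k = 1/5·u_{k+1} + 4/5·u_{k-1} for 1 ≤ k ≤ 11. Try u_k = A + B·r^k with r = q/p = (4/5)/(1/5) = 4. Substitution satisfies the recurrence; boundary conditions give:
  u_k = (1 − r^k) / (1 − r^N) = (1 − (4)^8) / (1 − (4)^12) = 257/65793.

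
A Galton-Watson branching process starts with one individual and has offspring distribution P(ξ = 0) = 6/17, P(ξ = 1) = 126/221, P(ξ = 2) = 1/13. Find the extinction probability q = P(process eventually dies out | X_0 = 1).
q = 1

Mean offspring μ = 0·6/17 + 1·126/221 + 2·1/13 = 160/221 ≤ 1. For μ ≤ 1 with offspring not concentrated at 1, the Galton-Watson process goes extinct almost surely, so q = 1.
(Algebraic check: The pgf is f(s) = 6/17 + 126/221·s + 1/13·s². The extinction probability q is the smallest fixed point of f in [0, 1]. Setting s = f(s):
  1/13·s² + (126/221 − 1)·s + 6/17 = 0
  1/13·s² − (6/17 + 1/13)·s + 6/17 = 0
which factors as (s − 1)·(1/13·s − 6/17) = 0, giving roots s = 1 and s = (6/17)/(1/13) = 78/17. Since 78/17 ≥ 1, the smallest root in [0, 1] is s = 1.)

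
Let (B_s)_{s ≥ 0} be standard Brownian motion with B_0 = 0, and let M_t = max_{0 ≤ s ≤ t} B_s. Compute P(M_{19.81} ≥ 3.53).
P(M_{19.81} ≥ 3.53) = 2·P(B_{19.81} ≥ 3.53) = 2(1 − Φ(3.53/√19.81)) ≈ 0.4277

By the reflection principle for Brownian motion, P(M_t ≥ a) = 2 · P(B_t ≥ a) for a ≥ 0. Since B_t ~ N(0, t), P(B_t ≥ 3.53) = 1 − Φ(3.53/√t) = 1 − Φ(3.53/√19.81) = 1 − Φ(0.7931). So
  P(M_{19.81} ≥ 3.53) = 2(1 − Φ(0.7931)) ≈ 0.4277.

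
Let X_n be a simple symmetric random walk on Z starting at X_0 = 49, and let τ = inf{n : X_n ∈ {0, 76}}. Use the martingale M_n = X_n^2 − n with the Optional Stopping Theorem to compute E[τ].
E[τ] = 1323

M_n = X_n^2 − n is a martingale (since E[X_{n+1}^2 | F_n] = X_n^2 + 1). By OST (τ has finite mean in a bounded region), E[M_τ] = E[M_0] = X_0^2 − 0 = 49^2 = 2401. Also E[M_τ] = E[X_τ^2] − E[τ]. The walk exits at 0 or 76, with P(hit 76 first) = 49/76, so E[X_τ^2] = 76^2 · 49/76 + 0 = 3724. Thus E[τ] = E[X_τ^2] − E[M_τ] = 3724 − 2401 = 1323 = 49(76 − 49) = 1323.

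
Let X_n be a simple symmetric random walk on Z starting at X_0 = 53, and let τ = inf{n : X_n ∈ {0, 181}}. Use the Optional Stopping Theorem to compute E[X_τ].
E[X_τ] = 53

X_n is a martingale and τ is a bounded-mean stopping time (indeed τ is finite a.s. with bounded expectation since the walk is in a bounded region). By the OST, E[X_τ] = E[X_0] = 53. Equivalently: E[X_τ] = 181 · P(hit 181 first) + 0 · P(hit 0 first) = 181 · (53/181) = 53.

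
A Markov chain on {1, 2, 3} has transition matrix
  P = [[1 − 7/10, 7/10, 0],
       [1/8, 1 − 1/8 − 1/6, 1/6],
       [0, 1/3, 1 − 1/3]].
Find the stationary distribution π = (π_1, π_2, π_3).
π = (5/47, 28/47, 14/47)

This is a birth-death chain on three states, which satisfies detailed balance: π_1 · P_{12} = π_2 · P_{21} and π_2 · P_{23} = π_3 · P_{32}.
From π_1 · 7/10 = π_2 · 1/8: π_2/π_1 = (7/10)/(1/8) = 28/5.
From π_2 · 1/6 = π_3 · 1/3: π_3/π_2 = (1/6)/(1/3) = 1/2.
Take π_1 proportional to 1; then unnormalized π = (1, 28/5, 14/5). Normalize by dividing by the sum 47/5:
  π = (5/47, 28/47, 14/47).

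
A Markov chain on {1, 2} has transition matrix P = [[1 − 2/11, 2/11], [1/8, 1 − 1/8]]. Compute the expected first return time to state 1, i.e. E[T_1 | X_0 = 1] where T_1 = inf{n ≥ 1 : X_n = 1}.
E[T_1 | X_0 = 1] = 1/π_1 = 27/11

For an irreducible recurrent Markov chain with stationary distribution π, E[T_i | X_0 = i] = 1/π_i (Kac's formula). Here π_1 = (1/8)/(2/11 + 1/8) = (1/8)/(27/88) = 11/27, so E[T_1 | X_0 = 1] = 1/π_1 = (2/11 + 1/8)/(1/8) = (27/88)/(1/8) = 27/11.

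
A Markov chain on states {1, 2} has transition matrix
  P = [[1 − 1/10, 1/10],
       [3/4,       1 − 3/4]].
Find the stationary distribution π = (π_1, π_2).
π_1 = 15/17, π_2 = 2/17

Solve πP = π with π_1 + π_2 = 1. From πP = π: π_1 · (1 − 1/10) + π_2 · 3/4 = π_1 ⇒ π_2 · 3/4 = π_1 · 1/10 ⇒ π_2/π_1 = (1/10)/(3/4) = 2/15. Together with π_1 + π_2 = 1:
  π_1 = (3/4)/(1/10 + 3/4) = (3/4)/(17/20) = 15/17,
  π_2 = (1/10)/(1/10 + 3/4) = (1/10)/(17/20) = 2/17.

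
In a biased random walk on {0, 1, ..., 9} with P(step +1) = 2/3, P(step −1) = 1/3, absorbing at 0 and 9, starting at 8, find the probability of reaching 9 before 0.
P(hit 9 before 0) = (1 − (1/2)^8) / (1 − (1/2)^9) = 510/511

Let u_k denote P(reach 9 before 0 | start at k). Boundary: u_0 = 0, u_9 = 1. Recurrence: u_k = 2/3·u_{k+1} + 1/3·u_{k-1} for 1 ≤ k ≤ 8. Try u_k = A + B·r^k with r = q/p = (1/3)/(2/3) = 1/2. Substitution satisfies the recurrence; boundary conditions give:
  u_k = (1 − r^k) / (1 − r^N) = (1 − (1/2)^8) / (1 − (1/2)^9) = 510/511.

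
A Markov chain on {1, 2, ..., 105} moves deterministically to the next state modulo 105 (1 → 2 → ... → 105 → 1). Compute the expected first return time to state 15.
E[T_15 | X_0 = 15] = 105

The chain cycles deterministically, so starting at state 15 it returns in exactly 105 steps. Equivalently, the stationary distribution is uniform π_j = 1/105 for every state j, so by Kac's formula E[T_15] = 1/π_15 = 105.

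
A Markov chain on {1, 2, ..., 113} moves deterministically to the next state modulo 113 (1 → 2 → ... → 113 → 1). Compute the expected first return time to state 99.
E[T_99 | X_0 = 99] = 113

The chain cycles deterministically, so starting at state 99 it returns in exactly 113 steps. Equivalently, the stationary distribution is uniform π_j = 1/113 for every state j, so by Kac's formula E[T_99] = 1/π_99 = 113.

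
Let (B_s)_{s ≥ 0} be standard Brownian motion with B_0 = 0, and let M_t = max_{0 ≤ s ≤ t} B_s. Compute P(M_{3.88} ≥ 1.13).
P(M_{3.88} ≥ 1.13) = 2·P(B_{3.88} ≥ 1.13) = 2(1 − Φ(1.13/√3.88)) ≈ 0.5662

By the reflection principle for Brownian motion, P(M_t ≥ a) = 2 · P(B_t ≥ a) for a ≥ 0. Since B_t ~ N(0, t), P(B_t ≥ 1.13) = 1 − Φ(1.13/√t) = 1 − Φ(1.13/√3.88) = 1 − Φ(0.5737). So
  P(M_{3.88} ≥ 1.13) = 2(1 − Φ(0.5737)) ≈ 0.5662.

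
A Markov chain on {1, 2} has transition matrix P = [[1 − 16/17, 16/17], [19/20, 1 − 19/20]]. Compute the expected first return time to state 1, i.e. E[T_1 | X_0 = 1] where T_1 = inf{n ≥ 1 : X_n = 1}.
E[T_1 | X_0 = 1] = 1/π_1 = 643/323

For an irreducible recurrent Markov chain with stationary distribution π, E[T_i | X_0 = i] = 1/π_i (Kac's formula). Here π_1 = (19/20)/(16/17 + 19/20) = (19/20)/(643/340) = 323/643, so E[T_1 | X_0 = 1] = 1/π_1 = (16/17 + 19/20)/(19/20) = (643/340)/(19/20) = 643/323.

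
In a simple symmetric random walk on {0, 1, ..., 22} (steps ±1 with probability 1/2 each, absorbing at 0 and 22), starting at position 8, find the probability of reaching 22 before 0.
P(hit 22 before 0) = 8/22 = 4/11

Let u_k = P(hit 22 before 0 | start at k). Then u_0 = 0, u_22 = 1, and u_k = u_{k-1}/2 + u_{k+1}/2 for 1 ≤ k ≤ 21. This harmonic recurrence is solved by u_k = k/22, giving u_8 = 8/22 = 4/11.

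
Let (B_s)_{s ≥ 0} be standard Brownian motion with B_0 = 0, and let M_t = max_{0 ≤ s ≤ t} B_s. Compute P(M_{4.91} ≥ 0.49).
P(M_{4.91} ≥ 0.49) = 2·P(B_{4.91} ≥ 0.49) = 2(1 − Φ(0.49/√4.91)) ≈ 0.8250

By the reflection principle for Brownian motion, P(M_t ≥ a) = 2 · P(B_t ≥ a) for a ≥ 0. Since B_t ~ N(0, t), P(B_t ≥ 0.49) = 1 − Φ(0.49/√t) = 1 − Φ(0.49/√4.91) = 1 − Φ(0.2211). So
  P(M_{4.91} ≥ 0.49) = 2(1 − Φ(0.2211)) ≈ 0.8250.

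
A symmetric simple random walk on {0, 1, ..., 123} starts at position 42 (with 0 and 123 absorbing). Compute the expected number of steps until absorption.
E[τ | X_0 = 42] = 3402

Let v_k = E[τ | X_0 = k]. Boundary: v_0 = v_123 = 0. Recurrence: v_k = 1 + (v_{k-1} + v_{k+1})/2 for 1 ≤ k ≤ 122. The particular solution to v_k − (v_{k-1} + v_{k+1})/2 = 1 is v_k = −k^2. Adding homogeneous solution A + B k and matching boundaries gives v_k = k (123 − k). Substituting k = 42: v_42 = 42 · 81 = 3402.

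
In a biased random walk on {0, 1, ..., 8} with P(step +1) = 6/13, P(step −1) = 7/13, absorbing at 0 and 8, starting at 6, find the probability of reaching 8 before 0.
P(hit 8 before 0) = (1 − (7/6)^6) / (1 − (7/6)^8) = 196596/314245

Let u_k denote P(reach 8 before 0 | start at k). Boundary: u_0 = 0, u_8 = 1. Recurrence: u_k = 6/13·u_{k+1} + 7/13·u_{k-1} for 1 ≤ k ≤ 7. Try u_k = A + B·r^k with r = q/p = (7/13)/(6/13) = 7/6. Substitution satisfies the recurrence; boundary conditions give:
  u_k = (1 − r^k) / (1 − r^N) = (1 − (7/6)^6) / (1 − (7/6)^8) = 196596/314245.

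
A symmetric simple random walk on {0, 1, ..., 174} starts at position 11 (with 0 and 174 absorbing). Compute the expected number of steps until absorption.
E[τ | X_0 = 11] = 1793

Let v_k = E[τ | X_0 = k]. Boundary: v_0 = v_174 = 0. Recurrence: v_k = 1 + (v_{k-1} + v_{k+1})/2 for 1 ≤ k ≤ 173. The particular solution to v_k − (v_{k-1} + v_{k+1})/2 = 1 is v_k = −k^2. Adding homogeneous solution A + B k and matching boundaries gives v_k = k (174 − k). Substituting k = 11: v_11 = 11 · 163 = 1793.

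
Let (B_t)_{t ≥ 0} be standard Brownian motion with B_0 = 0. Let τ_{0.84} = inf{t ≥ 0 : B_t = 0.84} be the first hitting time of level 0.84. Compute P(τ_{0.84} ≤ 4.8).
P(τ_{0.84} ≤ 4.8) = 2(1 − Φ(0.84/√4.8)) = 2(1 − Φ(0.3834)) ≈ 0.7014

By the reflection principle for standard BM, P(τ_b ≤ t) = 2 · P(B_t ≥ b). Since B_t ~ N(0, t), P(B_t ≥ 0.84) = 1 − Φ(0.84/√t) = 1 − Φ(0.84/√4.8) = 1 − Φ(0.3834) ≈ 0.35071. Doubling: P(τ_{0.84} ≤ 4.8) ≈ 2 · 0.35071 = 0.70142 ≈ 0.7014.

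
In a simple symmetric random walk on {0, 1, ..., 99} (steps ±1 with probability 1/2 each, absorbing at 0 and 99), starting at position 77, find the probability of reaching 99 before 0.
P(hit 99 before 0) = 77/99 = 7/9

Let u_k = P(hit 99 before 0 | start at k). Then u_0 = 0, u_99 = 1, and u_k = u_{k-1}/2 + u_{k+1}/2 for 1 ≤ k ≤ 98. This harmonic recurrence is solved by u_k = k/99, giving u_77 = 77/99 = 7/9.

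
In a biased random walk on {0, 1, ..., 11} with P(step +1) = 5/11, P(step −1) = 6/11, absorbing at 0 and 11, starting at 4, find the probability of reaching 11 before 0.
P(hit 11 before 0) = (1 − (6/5)^4) / (1 − (6/5)^11) = 52421875/313968931

Let u_k denote P(reach 11 before 0 | start at k). Boundary: u_0 = 0, u_11 = 1. Recurrence: u_k = 5/11·u_{k+1} + 6/11·u_{k-1} for 1 ≤ k ≤ 10. Try u_k = A + B·r^k with r = q/p = (6/11)/(5/11) = 6/5. Substitution satisfies the recurrence; boundary conditions give:
  u_k = (1 − r^k) / (1 − r^N) = (1 − (6/5)^4) / (1 − (6/5)^11) = 52421875/313968931.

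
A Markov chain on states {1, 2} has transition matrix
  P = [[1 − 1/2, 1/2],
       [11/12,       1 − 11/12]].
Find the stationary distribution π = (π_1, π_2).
π_1 = 11/17, π_2 = 6/17

Solve πP = π with π_1 + π_2 = 1. From πP = π: π_1 · (1 − 1/2) + π_2 · 11/12 = π_1 ⇒ π_2 · 11/12 = π_1 · 1/2 ⇒ π_2/π_1 = (1/2)/(11/12) = 6/11. Together with π_1 + π_2 = 1:
  π_1 = (11/12)/(1/2 + 11/12) = (11/12)/(17/12) = 11/17,
  π_2 = (1/2)/(1/2 + 11/12) = (1/2)/(17/12) = 6/17.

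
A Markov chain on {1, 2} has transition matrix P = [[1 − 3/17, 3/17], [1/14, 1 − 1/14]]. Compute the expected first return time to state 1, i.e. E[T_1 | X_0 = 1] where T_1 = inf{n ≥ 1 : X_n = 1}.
E[T_1 | X_0 = 1] = 1/π_1 = 59/17

For an irreducible recurrent Markov chain with stationary distribution π, E[T_i | X_0 = i] = 1/π_i (Kac's formula). Here π_1 = (1/14)/(3/17 + 1/14) = (1/14)/(59/238) = 17/59, so E[T_1 | X_0 = 1] = 1/π_1 = (3/17 + 1/14)/(1/14) = (59/238)/(1/14) = 59/17.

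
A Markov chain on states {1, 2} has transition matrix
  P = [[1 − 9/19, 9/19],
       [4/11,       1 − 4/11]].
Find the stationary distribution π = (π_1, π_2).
π_1 = 76/175, π_2 = 99/175

Solve πP = π with π_1 + π_2 = 1. From πP = π: π_1 · (1 − 9/19) + π_2 · 4/11 = π_1 ⇒ π_2 · 4/11 = π_1 · 9/19 ⇒ π_2/π_1 = (9/19)/(4/11) = 99/76. Together with π_1 + π_2 = 1:
  π_1 = (4/11)/(9/19 + 4/11) = (4/11)/(175/209) = 76/175,
  π_2 = (9/19)/(9/19 + 4/11) = (9/19)/(175/209) = 99/175.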